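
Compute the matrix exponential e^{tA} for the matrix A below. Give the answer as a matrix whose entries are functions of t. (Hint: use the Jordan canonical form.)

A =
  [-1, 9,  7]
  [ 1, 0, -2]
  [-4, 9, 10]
e^{tA} =
  [-3*t^2*exp(3*t)/2 - 4*t*exp(3*t) + exp(3*t), 9*t*exp(3*t), 3*t^2*exp(3*t)/2 + 7*t*exp(3*t)]
  [t^2*exp(3*t)/2 + t*exp(3*t), -3*t*exp(3*t) + exp(3*t), -t^2*exp(3*t)/2 - 2*t*exp(3*t)]
  [-3*t^2*exp(3*t)/2 - 4*t*exp(3*t), 9*t*exp(3*t), 3*t^2*exp(3*t)/2 + 7*t*exp(3*t) + exp(3*t)]

Strategy: write A = P · J · P⁻¹ where J is a Jordan canonical form, so e^{tA} = P · e^{tJ} · P⁻¹, and e^{tJ} can be computed block-by-block.

A has Jordan form
J =
  [3, 1, 0]
  [0, 3, 1]
  [0, 0, 3]
(up to reordering of blocks).

Per-block formulas:
  For a 3×3 Jordan block J_3(3): exp(t · J_3(3)) = e^(3t)·(I + t·N + (t^2/2)·N^2), where N is the 3×3 nilpotent shift.

After assembling e^{tJ} and conjugating by P, we get:

e^{tA} =
  [-3*t^2*exp(3*t)/2 - 4*t*exp(3*t) + exp(3*t), 9*t*exp(3*t), 3*t^2*exp(3*t)/2 + 7*t*exp(3*t)]
  [t^2*exp(3*t)/2 + t*exp(3*t), -3*t*exp(3*t) + exp(3*t), -t^2*exp(3*t)/2 - 2*t*exp(3*t)]
  [-3*t^2*exp(3*t)/2 - 4*t*exp(3*t), 9*t*exp(3*t), 3*t^2*exp(3*t)/2 + 7*t*exp(3*t) + exp(3*t)]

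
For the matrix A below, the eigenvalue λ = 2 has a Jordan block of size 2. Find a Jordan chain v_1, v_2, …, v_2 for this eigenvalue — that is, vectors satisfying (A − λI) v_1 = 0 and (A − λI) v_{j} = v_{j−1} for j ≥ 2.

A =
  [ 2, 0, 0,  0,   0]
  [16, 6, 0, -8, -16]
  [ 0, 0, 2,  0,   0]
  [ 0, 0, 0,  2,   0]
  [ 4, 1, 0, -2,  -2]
A Jordan chain for λ = 2 of length 2:
v_1 = (0, 16, 0, 0, 4)ᵀ
v_2 = (1, 0, 0, 0, 0)ᵀ

Let N = A − (2)·I. We want v_2 with N^2 v_2 = 0 but N^1 v_2 ≠ 0; then v_{j-1} := N · v_j for j = 2, …, 2.

Pick v_2 = (1, 0, 0, 0, 0)ᵀ.
Then v_1 = N · v_2 = (0, 16, 0, 0, 4)ᵀ.

Sanity check: (A − (2)·I) v_1 = (0, 0, 0, 0, 0)ᵀ = 0. ✓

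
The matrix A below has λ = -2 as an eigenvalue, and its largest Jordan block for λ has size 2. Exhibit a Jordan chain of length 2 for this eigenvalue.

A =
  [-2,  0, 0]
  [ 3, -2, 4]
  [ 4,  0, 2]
A Jordan chain for λ = -2 of length 2:
v_1 = (0, -1, 0)ᵀ
v_2 = (1, 0, -1)ᵀ

Let N = A − (-2)·I. We want v_2 with N^2 v_2 = 0 but N^1 v_2 ≠ 0; then v_{j-1} := N · v_j for j = 2, …, 2.

Pick v_2 = (1, 0, -1)ᵀ.
Then v_1 = N · v_2 = (0, -1, 0)ᵀ.

Sanity check: (A − (-2)·I) v_1 = (0, 0, 0)ᵀ = 0. ✓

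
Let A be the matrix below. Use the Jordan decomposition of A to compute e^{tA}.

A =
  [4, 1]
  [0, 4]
e^{tA} =
  [exp(4*t), t*exp(4*t)]
  [0, exp(4*t)]

Strategy: write A = P · J · P⁻¹ where J is a Jordan canonical form, so e^{tA} = P · e^{tJ} · P⁻¹, and e^{tJ} can be computed block-by-block.

A has Jordan form
J =
  [4, 1]
  [0, 4]
(up to reordering of blocks).

Per-block formulas:
  For a 2×2 Jordan block J_2(4): exp(t · J_2(4)) = e^(4t)·(I + t·N), where N is the 2×2 nilpotent shift.

After assembling e^{tJ} and conjugating by P, we get:

e^{tA} =
  [exp(4*t), t*exp(4*t)]
  [0, exp(4*t)]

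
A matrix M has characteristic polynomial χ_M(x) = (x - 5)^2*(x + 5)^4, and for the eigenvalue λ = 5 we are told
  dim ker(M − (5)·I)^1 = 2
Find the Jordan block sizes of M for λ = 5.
Block sizes for λ = 5: [1, 1]

From the dimensions of kernels of powers, the number of Jordan blocks of size at least j is d_j − d_{j−1} where d_j = dim ker(N^j) (with d_0 = 0). Computing the differences gives [2].
The number of blocks of size exactly k is (#blocks of size ≥ k) − (#blocks of size ≥ k + 1), so the partition is: 2 block(s) of size 1.
In nonincreasing order the block sizes are [1, 1].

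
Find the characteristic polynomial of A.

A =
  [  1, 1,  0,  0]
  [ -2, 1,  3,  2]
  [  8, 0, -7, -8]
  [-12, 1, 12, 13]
x^4 - 8*x^3 + 18*x^2 - 16*x + 5

Expanding det(x·I − A) (e.g. by cofactor expansion or by noting that A is similar to its Jordan form J, which has the same characteristic polynomial as A) gives
  χ_A(x) = x^4 - 8*x^3 + 18*x^2 - 16*x + 5
which factors as (x - 5)*(x - 1)^3. The eigenvalues (with algebraic multiplicities) are λ = 1 with multiplicity 3, λ = 5 with multiplicity 1.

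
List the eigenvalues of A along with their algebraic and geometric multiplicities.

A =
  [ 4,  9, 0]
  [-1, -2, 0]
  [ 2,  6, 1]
λ = 1: alg = 3, geom = 2

Step 1 — factor the characteristic polynomial to read off the algebraic multiplicities:
  χ_A(x) = (x - 1)^3

Step 2 — compute geometric multiplicities via the rank-nullity identity g(λ) = n − rank(A − λI):
  rank(A − (1)·I) = 1, so dim ker(A − (1)·I) = n − 1 = 2

Summary:
  λ = 1: algebraic multiplicity = 3, geometric multiplicity = 2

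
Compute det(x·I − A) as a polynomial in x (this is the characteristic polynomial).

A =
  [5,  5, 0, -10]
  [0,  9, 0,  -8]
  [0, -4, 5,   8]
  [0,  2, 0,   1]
x^4 - 20*x^3 + 150*x^2 - 500*x + 625

Expanding det(x·I − A) (e.g. by cofactor expansion or by noting that A is similar to its Jordan form J, which has the same characteristic polynomial as A) gives
  χ_A(x) = x^4 - 20*x^3 + 150*x^2 - 500*x + 625
which factors as (x - 5)^4. The eigenvalues (with algebraic multiplicities) are λ = 5 with multiplicity 4.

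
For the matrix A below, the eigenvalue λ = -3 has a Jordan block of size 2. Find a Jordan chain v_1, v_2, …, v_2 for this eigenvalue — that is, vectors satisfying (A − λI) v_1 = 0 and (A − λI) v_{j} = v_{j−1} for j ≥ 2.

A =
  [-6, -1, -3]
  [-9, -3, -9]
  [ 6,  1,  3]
A Jordan chain for λ = -3 of length 2:
v_1 = (-1, 0, 1)ᵀ
v_2 = (0, 1, 0)ᵀ

Let N = A − (-3)·I. We want v_2 with N^2 v_2 = 0 but N^1 v_2 ≠ 0; then v_{j-1} := N · v_j for j = 2, …, 2.

Pick v_2 = (0, 1, 0)ᵀ.
Then v_1 = N · v_2 = (-1, 0, 1)ᵀ.

Sanity check: (A − (-3)·I) v_1 = (0, 0, 0)ᵀ = 0. ✓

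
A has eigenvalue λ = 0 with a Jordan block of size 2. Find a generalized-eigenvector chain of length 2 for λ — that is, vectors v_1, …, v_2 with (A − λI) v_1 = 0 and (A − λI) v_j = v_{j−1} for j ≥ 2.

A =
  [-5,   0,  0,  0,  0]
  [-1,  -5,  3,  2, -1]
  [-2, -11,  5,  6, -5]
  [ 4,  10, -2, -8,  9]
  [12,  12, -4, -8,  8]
A Jordan chain for λ = 0 of length 2:
v_1 = (0, -5, -11, 10, 12)ᵀ
v_2 = (0, 1, 0, 0, 0)ᵀ

Let N = A − (0)·I. We want v_2 with N^2 v_2 = 0 but N^1 v_2 ≠ 0; then v_{j-1} := N · v_j for j = 2, …, 2.

Pick v_2 = (0, 1, 0, 0, 0)ᵀ.
Then v_1 = N · v_2 = (0, -5, -11, 10, 12)ᵀ.

Sanity check: (A − (0)·I) v_1 = (0, 0, 0, 0, 0)ᵀ = 0. ✓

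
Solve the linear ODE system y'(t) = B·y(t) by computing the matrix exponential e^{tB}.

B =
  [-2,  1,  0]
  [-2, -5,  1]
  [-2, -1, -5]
e^{tB} =
  [t^2*exp(-4*t) + 2*t*exp(-4*t) + exp(-4*t), t^2*exp(-4*t)/2 + t*exp(-4*t), t^2*exp(-4*t)/2]
  [-2*t^2*exp(-4*t) - 2*t*exp(-4*t), -t^2*exp(-4*t) - t*exp(-4*t) + exp(-4*t), -t^2*exp(-4*t) + t*exp(-4*t)]
  [-2*t*exp(-4*t), -t*exp(-4*t), -t*exp(-4*t) + exp(-4*t)]

Strategy: write B = P · J · P⁻¹ where J is a Jordan canonical form, so e^{tB} = P · e^{tJ} · P⁻¹, and e^{tJ} can be computed block-by-block.

B has Jordan form
J =
  [-4,  1,  0]
  [ 0, -4,  1]
  [ 0,  0, -4]
(up to reordering of blocks).

Per-block formulas:
  For a 3×3 Jordan block J_3(-4): exp(t · J_3(-4)) = e^(-4t)·(I + t·N + (t^2/2)·N^2), where N is the 3×3 nilpotent shift.

After assembling e^{tJ} and conjugating by P, we get:

e^{tB} =
  [t^2*exp(-4*t) + 2*t*exp(-4*t) + exp(-4*t), t^2*exp(-4*t)/2 + t*exp(-4*t), t^2*exp(-4*t)/2]
  [-2*t^2*exp(-4*t) - 2*t*exp(-4*t), -t^2*exp(-4*t) - t*exp(-4*t) + exp(-4*t), -t^2*exp(-4*t) + t*exp(-4*t)]
  [-2*t*exp(-4*t), -t*exp(-4*t), -t*exp(-4*t) + exp(-4*t)]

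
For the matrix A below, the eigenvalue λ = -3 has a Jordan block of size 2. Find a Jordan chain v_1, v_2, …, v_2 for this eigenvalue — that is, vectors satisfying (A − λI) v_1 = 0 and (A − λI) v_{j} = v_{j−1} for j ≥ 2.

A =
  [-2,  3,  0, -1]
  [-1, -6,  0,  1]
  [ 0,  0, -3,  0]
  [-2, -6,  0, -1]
A Jordan chain for λ = -3 of length 2:
v_1 = (1, -1, 0, -2)ᵀ
v_2 = (1, 0, 0, 0)ᵀ

Let N = A − (-3)·I. We want v_2 with N^2 v_2 = 0 but N^1 v_2 ≠ 0; then v_{j-1} := N · v_j for j = 2, …, 2.

Pick v_2 = (1, 0, 0, 0)ᵀ.
Then v_1 = N · v_2 = (1, -1, 0, -2)ᵀ.

Sanity check: (A − (-3)·I) v_1 = (0, 0, 0, 0)ᵀ = 0. ✓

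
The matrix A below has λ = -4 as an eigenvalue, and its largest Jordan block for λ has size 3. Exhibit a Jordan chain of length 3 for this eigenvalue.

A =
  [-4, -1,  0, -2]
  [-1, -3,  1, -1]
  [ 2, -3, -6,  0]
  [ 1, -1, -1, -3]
A Jordan chain for λ = -4 of length 3:
v_1 = (-1, 0, -1, 0)ᵀ
v_2 = (0, -1, 2, 1)ᵀ
v_3 = (1, 0, 0, 0)ᵀ

Let N = A − (-4)·I. We want v_3 with N^3 v_3 = 0 but N^2 v_3 ≠ 0; then v_{j-1} := N · v_j for j = 3, …, 2.

Pick v_3 = (1, 0, 0, 0)ᵀ.
Then v_2 = N · v_3 = (0, -1, 2, 1)ᵀ.
Then v_1 = N · v_2 = (-1, 0, -1, 0)ᵀ.

Sanity check: (A − (-4)·I) v_1 = (0, 0, 0, 0)ᵀ = 0. ✓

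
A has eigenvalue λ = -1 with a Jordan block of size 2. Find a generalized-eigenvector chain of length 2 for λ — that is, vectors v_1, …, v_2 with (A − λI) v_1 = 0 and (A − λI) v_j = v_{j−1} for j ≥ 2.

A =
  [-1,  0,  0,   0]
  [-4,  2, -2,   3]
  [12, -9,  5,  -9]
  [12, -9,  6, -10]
A Jordan chain for λ = -1 of length 2:
v_1 = (0, -4, 12, 12)ᵀ
v_2 = (1, 0, 0, 0)ᵀ

Let N = A − (-1)·I. We want v_2 with N^2 v_2 = 0 but N^1 v_2 ≠ 0; then v_{j-1} := N · v_j for j = 2, …, 2.

Pick v_2 = (1, 0, 0, 0)ᵀ.
Then v_1 = N · v_2 = (0, -4, 12, 12)ᵀ.

Sanity check: (A − (-1)·I) v_1 = (0, 0, 0, 0)ᵀ = 0. ✓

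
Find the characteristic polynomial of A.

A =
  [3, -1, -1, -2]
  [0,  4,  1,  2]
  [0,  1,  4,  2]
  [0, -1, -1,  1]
x^4 - 12*x^3 + 54*x^2 - 108*x + 81

Expanding det(x·I − A) (e.g. by cofactor expansion or by noting that A is similar to its Jordan form J, which has the same characteristic polynomial as A) gives
  χ_A(x) = x^4 - 12*x^3 + 54*x^2 - 108*x + 81
which factors as (x - 3)^4. The eigenvalues (with algebraic multiplicities) are λ = 3 with multiplicity 4.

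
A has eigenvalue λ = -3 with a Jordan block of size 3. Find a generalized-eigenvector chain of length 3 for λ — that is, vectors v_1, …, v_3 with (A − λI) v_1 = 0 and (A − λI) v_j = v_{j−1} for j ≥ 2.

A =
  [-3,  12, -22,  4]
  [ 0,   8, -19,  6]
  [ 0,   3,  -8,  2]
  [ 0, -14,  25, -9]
A Jordan chain for λ = -3 of length 3:
v_1 = (10, -20, -10, 5)ᵀ
v_2 = (12, 11, 3, -14)ᵀ
v_3 = (0, 1, 0, 0)ᵀ

Let N = A − (-3)·I. We want v_3 with N^3 v_3 = 0 but N^2 v_3 ≠ 0; then v_{j-1} := N · v_j for j = 3, …, 2.

Pick v_3 = (0, 1, 0, 0)ᵀ.
Then v_2 = N · v_3 = (12, 11, 3, -14)ᵀ.
Then v_1 = N · v_2 = (10, -20, -10, 5)ᵀ.

Sanity check: (A − (-3)·I) v_1 = (0, 0, 0, 0)ᵀ = 0. ✓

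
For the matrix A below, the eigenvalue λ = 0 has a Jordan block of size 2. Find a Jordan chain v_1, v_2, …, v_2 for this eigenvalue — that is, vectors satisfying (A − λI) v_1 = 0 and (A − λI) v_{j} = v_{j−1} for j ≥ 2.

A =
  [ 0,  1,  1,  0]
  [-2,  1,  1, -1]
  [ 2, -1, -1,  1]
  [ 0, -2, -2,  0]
A Jordan chain for λ = 0 of length 2:
v_1 = (0, -2, 2, 0)ᵀ
v_2 = (1, 0, 0, 0)ᵀ

Let N = A − (0)·I. We want v_2 with N^2 v_2 = 0 but N^1 v_2 ≠ 0; then v_{j-1} := N · v_j for j = 2, …, 2.

Pick v_2 = (1, 0, 0, 0)ᵀ.
Then v_1 = N · v_2 = (0, -2, 2, 0)ᵀ.

Sanity check: (A − (0)·I) v_1 = (0, 0, 0, 0)ᵀ = 0. ✓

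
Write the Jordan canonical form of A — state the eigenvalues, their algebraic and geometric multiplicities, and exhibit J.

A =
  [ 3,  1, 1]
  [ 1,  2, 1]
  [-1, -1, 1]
J_3(2)

The characteristic polynomial is
  det(x·I − A) = x^3 - 6*x^2 + 12*x - 8 = (x - 2)^3

Eigenvalues and multiplicities (the geometric multiplicity of λ is n − rank(A − λI), which equals the number of Jordan blocks for λ):
  λ = 2: algebraic multiplicity = 3, geometric multiplicity = 1

Determining the block sizes for each eigenvalue:
  λ = 2: one block (gm = 1), so the single block has size am = 3 → block sizes [3]

Assembling the blocks gives a Jordan form
J =
  [2, 1, 0]
  [0, 2, 1]
  [0, 0, 2]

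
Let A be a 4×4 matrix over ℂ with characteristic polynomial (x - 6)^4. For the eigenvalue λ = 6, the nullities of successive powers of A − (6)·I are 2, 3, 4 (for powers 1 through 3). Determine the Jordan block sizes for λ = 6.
Block sizes for λ = 6: [3, 1]

From the dimensions of kernels of powers, the number of Jordan blocks of size at least j is d_j − d_{j−1} where d_j = dim ker(N^j) (with d_0 = 0). Computing the differences gives [2, 1, 1].
The number of blocks of size exactly k is (#blocks of size ≥ k) − (#blocks of size ≥ k + 1), so the partition is: 1 block(s) of size 1, 1 block(s) of size 3.
In nonincreasing order the block sizes are [3, 1].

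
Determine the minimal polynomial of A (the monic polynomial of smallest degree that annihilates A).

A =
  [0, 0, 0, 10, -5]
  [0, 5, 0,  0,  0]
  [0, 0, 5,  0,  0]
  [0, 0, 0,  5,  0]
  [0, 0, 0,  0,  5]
x^2 - 5*x

The characteristic polynomial is χ_A(x) = x*(x - 5)^4, so the eigenvalues are known. The minimal polynomial is
  m_A(x) = Π_λ (x − λ)^{k_λ}
where k_λ is the size of the *largest* Jordan block for λ (equivalently, the smallest k with (A − λI)^k v = 0 for every generalised eigenvector v of λ).

  λ = 0: largest Jordan block has size 1, contributing (x − 0)
  λ = 5: largest Jordan block has size 1, contributing (x − 5)

So m_A(x) = x*(x - 5) = x^2 - 5*x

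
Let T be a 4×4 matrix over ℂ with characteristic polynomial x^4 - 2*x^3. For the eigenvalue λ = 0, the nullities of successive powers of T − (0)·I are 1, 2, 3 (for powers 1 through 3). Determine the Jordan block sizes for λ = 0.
Block sizes for λ = 0: [3]

From the dimensions of kernels of powers, the number of Jordan blocks of size at least j is d_j − d_{j−1} where d_j = dim ker(N^j) (with d_0 = 0). Computing the differences gives [1, 1, 1].
The number of blocks of size exactly k is (#blocks of size ≥ k) − (#blocks of size ≥ k + 1), so the partition is: 1 block(s) of size 3.
In nonincreasing order the block sizes are [3].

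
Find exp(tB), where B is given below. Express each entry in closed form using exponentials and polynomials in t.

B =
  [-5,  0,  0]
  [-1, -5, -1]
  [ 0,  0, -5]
e^{tB} =
  [exp(-5*t), 0, 0]
  [-t*exp(-5*t), exp(-5*t), -t*exp(-5*t)]
  [0, 0, exp(-5*t)]

Strategy: write B = P · J · P⁻¹ where J is a Jordan canonical form, so e^{tB} = P · e^{tJ} · P⁻¹, and e^{tJ} can be computed block-by-block.

B has Jordan form
J =
  [-5,  1,  0]
  [ 0, -5,  0]
  [ 0,  0, -5]
(up to reordering of blocks).

Per-block formulas:
  For a 1×1 block at λ = -5: exp(t · [-5]) = [e^(-5t)].
  For a 2×2 Jordan block J_2(-5): exp(t · J_2(-5)) = e^(-5t)·(I + t·N), where N is the 2×2 nilpotent shift.

After assembling e^{tJ} and conjugating by P, we get:

e^{tB} =
  [exp(-5*t), 0, 0]
  [-t*exp(-5*t), exp(-5*t), -t*exp(-5*t)]
  [0, 0, exp(-5*t)]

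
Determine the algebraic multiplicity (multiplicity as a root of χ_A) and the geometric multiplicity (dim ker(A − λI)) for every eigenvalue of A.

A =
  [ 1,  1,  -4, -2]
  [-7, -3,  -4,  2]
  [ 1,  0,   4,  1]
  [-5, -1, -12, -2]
λ = 0: alg = 4, geom = 2

Step 1 — factor the characteristic polynomial to read off the algebraic multiplicities:
  χ_A(x) = x^4

Step 2 — compute geometric multiplicities via the rank-nullity identity g(λ) = n − rank(A − λI):
  rank(A − (0)·I) = 2, so dim ker(A − (0)·I) = n − 2 = 2

Summary:
  λ = 0: algebraic multiplicity = 4, geometric multiplicity = 2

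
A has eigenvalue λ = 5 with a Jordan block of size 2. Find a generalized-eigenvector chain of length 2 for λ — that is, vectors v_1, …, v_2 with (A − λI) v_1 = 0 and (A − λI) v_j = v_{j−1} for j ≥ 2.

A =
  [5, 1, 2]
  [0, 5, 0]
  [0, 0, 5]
A Jordan chain for λ = 5 of length 2:
v_1 = (1, 0, 0)ᵀ
v_2 = (0, 1, 0)ᵀ

Let N = A − (5)·I. We want v_2 with N^2 v_2 = 0 but N^1 v_2 ≠ 0; then v_{j-1} := N · v_j for j = 2, …, 2.

Pick v_2 = (0, 1, 0)ᵀ.
Then v_1 = N · v_2 = (1, 0, 0)ᵀ.

Sanity check: (A − (5)·I) v_1 = (0, 0, 0)ᵀ = 0. ✓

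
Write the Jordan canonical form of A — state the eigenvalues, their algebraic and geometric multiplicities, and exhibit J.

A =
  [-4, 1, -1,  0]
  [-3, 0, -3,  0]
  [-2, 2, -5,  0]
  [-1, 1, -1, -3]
J_2(-3) ⊕ J_1(-3) ⊕ J_1(-3)

The characteristic polynomial is
  det(x·I − A) = x^4 + 12*x^3 + 54*x^2 + 108*x + 81 = (x + 3)^4

Eigenvalues and multiplicities (the geometric multiplicity of λ is n − rank(A − λI), which equals the number of Jordan blocks for λ):
  λ = -3: algebraic multiplicity = 4, geometric multiplicity = 3

Determining the block sizes for each eigenvalue:
  λ = -3: 3 blocks summing to 4 forces exactly one block of size 2 and the rest size 1 → block sizes [2, 1, 1]

Assembling the blocks gives a Jordan form
J =
  [-3,  1,  0,  0]
  [ 0, -3,  0,  0]
  [ 0,  0, -3,  0]
  [ 0,  0,  0, -3]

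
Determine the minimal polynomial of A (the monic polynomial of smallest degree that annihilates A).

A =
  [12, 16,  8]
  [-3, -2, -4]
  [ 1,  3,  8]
x^3 - 18*x^2 + 108*x - 216

The characteristic polynomial is χ_A(x) = (x - 6)^3, so the eigenvalues are known. The minimal polynomial is
  m_A(x) = Π_λ (x − λ)^{k_λ}
where k_λ is the size of the *largest* Jordan block for λ (equivalently, the smallest k with (A − λI)^k v = 0 for every generalised eigenvector v of λ).

  λ = 6: largest Jordan block has size 3, contributing (x − 6)^3

So m_A(x) = (x - 6)^3 = x^3 - 18*x^2 + 108*x - 216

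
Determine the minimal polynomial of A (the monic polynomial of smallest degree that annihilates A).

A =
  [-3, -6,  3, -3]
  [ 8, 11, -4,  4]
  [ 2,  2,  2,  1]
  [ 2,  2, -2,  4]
x^3 - 11*x^2 + 40*x - 48

The characteristic polynomial is χ_A(x) = (x - 4)^2*(x - 3)^2, so the eigenvalues are known. The minimal polynomial is
  m_A(x) = Π_λ (x − λ)^{k_λ}
where k_λ is the size of the *largest* Jordan block for λ (equivalently, the smallest k with (A − λI)^k v = 0 for every generalised eigenvector v of λ).

  λ = 3: largest Jordan block has size 1, contributing (x − 3)
  λ = 4: largest Jordan block has size 2, contributing (x − 4)^2

So m_A(x) = (x - 4)^2*(x - 3) = x^3 - 11*x^2 + 40*x - 48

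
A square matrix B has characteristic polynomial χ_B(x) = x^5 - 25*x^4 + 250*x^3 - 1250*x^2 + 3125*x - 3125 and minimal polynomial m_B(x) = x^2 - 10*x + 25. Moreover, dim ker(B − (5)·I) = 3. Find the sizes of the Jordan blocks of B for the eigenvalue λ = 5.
Block sizes for λ = 5: [2, 2, 1]

Step 1 — from the characteristic polynomial, algebraic multiplicity of λ = 5 is 5. From dim ker(B − (5)·I) = 3, there are exactly 3 Jordan blocks for λ = 5.
Step 2 — from the minimal polynomial, the factor (x − 5)^2 tells us the largest block for λ = 5 has size 2.
Step 3 — with total size 5, 3 blocks, and largest block 2, the block sizes (in nonincreasing order) are [2, 2, 1].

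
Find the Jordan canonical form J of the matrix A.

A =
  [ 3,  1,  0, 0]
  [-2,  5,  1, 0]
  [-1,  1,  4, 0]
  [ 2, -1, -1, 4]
J_3(4) ⊕ J_1(4)

The characteristic polynomial is
  det(x·I − A) = x^4 - 16*x^3 + 96*x^2 - 256*x + 256 = (x - 4)^4

Eigenvalues and multiplicities (the geometric multiplicity of λ is n − rank(A − λI), which equals the number of Jordan blocks for λ):
  λ = 4: algebraic multiplicity = 4, geometric multiplicity = 2

Determining the block sizes for each eigenvalue:
  λ = 4: with am = 4 and gm = 2, the partition is not yet determined (e.g. several partitions of 4 into 2 parts exist). Let N = A − (4)·I. Computing rank(N^1) = 2, rank(N^2) = 1, rank(N^3) = 0; the number of blocks of size ≥ j is rank(N^{j−1}) − rank(N^j), giving [2, 1, 1]. So we have 1 block(s) of size 3, 1 block(s) of size 1 → block sizes [3, 1]

Assembling the blocks gives a Jordan form
J =
  [4, 1, 0, 0]
  [0, 4, 1, 0]
  [0, 0, 4, 0]
  [0, 0, 0, 4]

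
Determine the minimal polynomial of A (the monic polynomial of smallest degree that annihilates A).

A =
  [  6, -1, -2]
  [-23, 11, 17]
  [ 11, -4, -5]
x^3 - 12*x^2 + 48*x - 64

The characteristic polynomial is χ_A(x) = (x - 4)^3, so the eigenvalues are known. The minimal polynomial is
  m_A(x) = Π_λ (x − λ)^{k_λ}
where k_λ is the size of the *largest* Jordan block for λ (equivalently, the smallest k with (A − λI)^k v = 0 for every generalised eigenvector v of λ).

  λ = 4: largest Jordan block has size 3, contributing (x − 4)^3

So m_A(x) = (x - 4)^3 = x^3 - 12*x^2 + 48*x - 64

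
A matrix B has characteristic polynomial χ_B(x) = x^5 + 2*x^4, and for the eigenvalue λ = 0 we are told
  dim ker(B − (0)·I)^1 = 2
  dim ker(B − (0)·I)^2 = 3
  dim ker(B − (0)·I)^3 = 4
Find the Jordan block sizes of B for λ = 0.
Block sizes for λ = 0: [3, 1]

From the dimensions of kernels of powers, the number of Jordan blocks of size at least j is d_j − d_{j−1} where d_j = dim ker(N^j) (with d_0 = 0). Computing the differences gives [2, 1, 1].
The number of blocks of size exactly k is (#blocks of size ≥ k) − (#blocks of size ≥ k + 1), so the partition is: 1 block(s) of size 1, 1 block(s) of size 3.
In nonincreasing order the block sizes are [3, 1].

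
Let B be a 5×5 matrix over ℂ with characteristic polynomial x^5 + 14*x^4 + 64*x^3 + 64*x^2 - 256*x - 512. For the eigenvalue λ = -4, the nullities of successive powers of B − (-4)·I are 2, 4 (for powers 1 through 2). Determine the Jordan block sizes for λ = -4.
Block sizes for λ = -4: [2, 2]

From the dimensions of kernels of powers, the number of Jordan blocks of size at least j is d_j − d_{j−1} where d_j = dim ker(N^j) (with d_0 = 0). Computing the differences gives [2, 2].
The number of blocks of size exactly k is (#blocks of size ≥ k) − (#blocks of size ≥ k + 1), so the partition is: 2 block(s) of size 2.
In nonincreasing order the block sizes are [2, 2].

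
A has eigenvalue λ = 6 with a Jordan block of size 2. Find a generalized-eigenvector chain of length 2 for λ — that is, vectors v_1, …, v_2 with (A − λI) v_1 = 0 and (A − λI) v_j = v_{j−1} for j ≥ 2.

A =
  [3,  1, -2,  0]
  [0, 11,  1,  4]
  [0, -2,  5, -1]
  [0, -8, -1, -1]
A Jordan chain for λ = 6 of length 2:
v_1 = (-1, -1, 1, 1)ᵀ
v_2 = (1, 0, -1, 0)ᵀ

Let N = A − (6)·I. We want v_2 with N^2 v_2 = 0 but N^1 v_2 ≠ 0; then v_{j-1} := N · v_j for j = 2, …, 2.

Pick v_2 = (1, 0, -1, 0)ᵀ.
Then v_1 = N · v_2 = (-1, -1, 1, 1)ᵀ.

Sanity check: (A − (6)·I) v_1 = (0, 0, 0, 0)ᵀ = 0. ✓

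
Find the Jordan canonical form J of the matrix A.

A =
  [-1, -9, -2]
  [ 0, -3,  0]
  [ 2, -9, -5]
J_2(-3) ⊕ J_1(-3)

The characteristic polynomial is
  det(x·I − A) = x^3 + 9*x^2 + 27*x + 27 = (x + 3)^3

Eigenvalues and multiplicities (the geometric multiplicity of λ is n − rank(A − λI), which equals the number of Jordan blocks for λ):
  λ = -3: algebraic multiplicity = 3, geometric multiplicity = 2

Determining the block sizes for each eigenvalue:
  λ = -3: 2 blocks summing to 3 forces exactly one block of size 2 and the rest size 1 → block sizes [2, 1]

Assembling the blocks gives a Jordan form
J =
  [-3,  1,  0]
  [ 0, -3,  0]
  [ 0,  0, -3]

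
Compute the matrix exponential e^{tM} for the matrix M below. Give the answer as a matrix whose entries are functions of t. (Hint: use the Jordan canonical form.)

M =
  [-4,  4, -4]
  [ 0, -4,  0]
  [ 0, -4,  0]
e^{tM} =
  [exp(-4*t), 1 - exp(-4*t), -1 + exp(-4*t)]
  [0, exp(-4*t), 0]
  [0, -1 + exp(-4*t), 1]

Strategy: write M = P · J · P⁻¹ where J is a Jordan canonical form, so e^{tM} = P · e^{tJ} · P⁻¹, and e^{tJ} can be computed block-by-block.

M has Jordan form
J =
  [-4,  0, 0]
  [ 0, -4, 0]
  [ 0,  0, 0]
(up to reordering of blocks).

Per-block formulas:
  For a 1×1 block at λ = 0: exp(t · [0]) = [e^(0t)].
  For a 1×1 block at λ = -4: exp(t · [-4]) = [e^(-4t)].

After assembling e^{tJ} and conjugating by P, we get:

e^{tM} =
  [exp(-4*t), 1 - exp(-4*t), -1 + exp(-4*t)]
  [0, exp(-4*t), 0]
  [0, -1 + exp(-4*t), 1]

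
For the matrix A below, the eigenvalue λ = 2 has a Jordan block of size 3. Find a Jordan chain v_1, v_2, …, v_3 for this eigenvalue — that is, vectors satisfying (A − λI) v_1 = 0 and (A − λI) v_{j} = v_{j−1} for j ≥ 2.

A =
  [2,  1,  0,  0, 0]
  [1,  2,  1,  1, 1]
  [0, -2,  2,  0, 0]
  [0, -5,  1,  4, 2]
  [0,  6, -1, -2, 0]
A Jordan chain for λ = 2 of length 3:
v_1 = (1, 0, -2, -5, 6)ᵀ
v_2 = (0, 1, 0, 0, 0)ᵀ
v_3 = (1, 0, 0, 0, 0)ᵀ

Let N = A − (2)·I. We want v_3 with N^3 v_3 = 0 but N^2 v_3 ≠ 0; then v_{j-1} := N · v_j for j = 3, …, 2.

Pick v_3 = (1, 0, 0, 0, 0)ᵀ.
Then v_2 = N · v_3 = (0, 1, 0, 0, 0)ᵀ.
Then v_1 = N · v_2 = (1, 0, -2, -5, 6)ᵀ.

Sanity check: (A − (2)·I) v_1 = (0, 0, 0, 0, 0)ᵀ = 0. ✓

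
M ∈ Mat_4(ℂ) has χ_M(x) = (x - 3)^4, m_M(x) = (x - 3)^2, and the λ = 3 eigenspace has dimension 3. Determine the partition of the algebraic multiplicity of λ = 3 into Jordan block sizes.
Block sizes for λ = 3: [2, 1, 1]

Step 1 — from the characteristic polynomial, algebraic multiplicity of λ = 3 is 4. From dim ker(M − (3)·I) = 3, there are exactly 3 Jordan blocks for λ = 3.
Step 2 — from the minimal polynomial, the factor (x − 3)^2 tells us the largest block for λ = 3 has size 2.
Step 3 — with total size 4, 3 blocks, and largest block 2, the block sizes (in nonincreasing order) are [2, 1, 1].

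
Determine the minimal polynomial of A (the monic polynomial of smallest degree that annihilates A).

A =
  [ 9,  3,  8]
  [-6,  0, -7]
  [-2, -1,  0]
x^3 - 9*x^2 + 27*x - 27

The characteristic polynomial is χ_A(x) = (x - 3)^3, so the eigenvalues are known. The minimal polynomial is
  m_A(x) = Π_λ (x − λ)^{k_λ}
where k_λ is the size of the *largest* Jordan block for λ (equivalently, the smallest k with (A − λI)^k v = 0 for every generalised eigenvector v of λ).

  λ = 3: largest Jordan block has size 3, contributing (x − 3)^3

So m_A(x) = (x - 3)^3 = x^3 - 9*x^2 + 27*x - 27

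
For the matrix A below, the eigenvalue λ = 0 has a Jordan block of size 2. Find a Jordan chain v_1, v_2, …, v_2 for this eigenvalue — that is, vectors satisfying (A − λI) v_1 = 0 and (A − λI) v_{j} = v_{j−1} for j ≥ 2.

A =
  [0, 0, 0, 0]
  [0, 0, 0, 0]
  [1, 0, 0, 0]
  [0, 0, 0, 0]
A Jordan chain for λ = 0 of length 2:
v_1 = (0, 0, 1, 0)ᵀ
v_2 = (1, 0, 0, 0)ᵀ

Let N = A − (0)·I. We want v_2 with N^2 v_2 = 0 but N^1 v_2 ≠ 0; then v_{j-1} := N · v_j for j = 2, …, 2.

Pick v_2 = (1, 0, 0, 0)ᵀ.
Then v_1 = N · v_2 = (0, 0, 1, 0)ᵀ.

Sanity check: (A − (0)·I) v_1 = (0, 0, 0, 0)ᵀ = 0. ✓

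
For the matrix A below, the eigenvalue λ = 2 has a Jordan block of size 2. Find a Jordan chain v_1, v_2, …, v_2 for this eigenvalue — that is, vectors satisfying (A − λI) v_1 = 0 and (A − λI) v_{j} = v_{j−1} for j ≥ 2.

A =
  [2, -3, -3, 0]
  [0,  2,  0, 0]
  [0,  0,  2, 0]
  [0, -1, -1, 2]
A Jordan chain for λ = 2 of length 2:
v_1 = (-3, 0, 0, -1)ᵀ
v_2 = (0, 1, 0, 0)ᵀ

Let N = A − (2)·I. We want v_2 with N^2 v_2 = 0 but N^1 v_2 ≠ 0; then v_{j-1} := N · v_j for j = 2, …, 2.

Pick v_2 = (0, 1, 0, 0)ᵀ.
Then v_1 = N · v_2 = (-3, 0, 0, -1)ᵀ.

Sanity check: (A − (2)·I) v_1 = (0, 0, 0, 0)ᵀ = 0. ✓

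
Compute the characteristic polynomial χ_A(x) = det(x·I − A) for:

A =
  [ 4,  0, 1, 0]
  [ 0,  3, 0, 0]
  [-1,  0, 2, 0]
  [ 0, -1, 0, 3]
x^4 - 12*x^3 + 54*x^2 - 108*x + 81

Expanding det(x·I − A) (e.g. by cofactor expansion or by noting that A is similar to its Jordan form J, which has the same characteristic polynomial as A) gives
  χ_A(x) = x^4 - 12*x^3 + 54*x^2 - 108*x + 81
which factors as (x - 3)^4. The eigenvalues (with algebraic multiplicities) are λ = 3 with multiplicity 4.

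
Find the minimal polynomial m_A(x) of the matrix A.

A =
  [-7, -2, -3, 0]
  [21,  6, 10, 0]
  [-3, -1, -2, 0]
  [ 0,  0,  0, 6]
x^4 - 3*x^3 - 15*x^2 - 17*x - 6

The characteristic polynomial is χ_A(x) = (x - 6)*(x + 1)^3, so the eigenvalues are known. The minimal polynomial is
  m_A(x) = Π_λ (x − λ)^{k_λ}
where k_λ is the size of the *largest* Jordan block for λ (equivalently, the smallest k with (A − λI)^k v = 0 for every generalised eigenvector v of λ).

  λ = -1: largest Jordan block has size 3, contributing (x + 1)^3
  λ = 6: largest Jordan block has size 1, contributing (x − 6)

So m_A(x) = (x - 6)*(x + 1)^3 = x^4 - 3*x^3 - 15*x^2 - 17*x - 6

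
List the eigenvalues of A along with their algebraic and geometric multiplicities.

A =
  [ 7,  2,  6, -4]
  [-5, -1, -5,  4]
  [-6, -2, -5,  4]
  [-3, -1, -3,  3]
λ = 1: alg = 4, geom = 2

Step 1 — factor the characteristic polynomial to read off the algebraic multiplicities:
  χ_A(x) = (x - 1)^4

Step 2 — compute geometric multiplicities via the rank-nullity identity g(λ) = n − rank(A − λI):
  rank(A − (1)·I) = 2, so dim ker(A − (1)·I) = n − 2 = 2

Summary:
  λ = 1: algebraic multiplicity = 4, geometric multiplicity = 2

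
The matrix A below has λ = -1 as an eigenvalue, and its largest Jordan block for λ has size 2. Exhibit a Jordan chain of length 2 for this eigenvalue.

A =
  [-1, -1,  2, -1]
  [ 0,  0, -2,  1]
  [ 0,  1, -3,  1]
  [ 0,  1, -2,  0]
A Jordan chain for λ = -1 of length 2:
v_1 = (-1, 1, 1, 1)ᵀ
v_2 = (0, 1, 0, 0)ᵀ

Let N = A − (-1)·I. We want v_2 with N^2 v_2 = 0 but N^1 v_2 ≠ 0; then v_{j-1} := N · v_j for j = 2, …, 2.

Pick v_2 = (0, 1, 0, 0)ᵀ.
Then v_1 = N · v_2 = (-1, 1, 1, 1)ᵀ.

Sanity check: (A − (-1)·I) v_1 = (0, 0, 0, 0)ᵀ = 0. ✓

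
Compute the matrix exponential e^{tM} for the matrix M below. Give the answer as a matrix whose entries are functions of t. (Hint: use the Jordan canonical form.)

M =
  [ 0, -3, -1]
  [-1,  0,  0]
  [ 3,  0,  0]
e^{tM} =
  [1, -3*t, -t]
  [-t, 3*t^2/2 + 1, t^2/2]
  [3*t, -9*t^2/2, 1 - 3*t^2/2]

Strategy: write M = P · J · P⁻¹ where J is a Jordan canonical form, so e^{tM} = P · e^{tJ} · P⁻¹, and e^{tJ} can be computed block-by-block.

M has Jordan form
J =
  [0, 1, 0]
  [0, 0, 1]
  [0, 0, 0]
(up to reordering of blocks).

Per-block formulas:
  For a 3×3 Jordan block J_3(0): exp(t · J_3(0)) = e^(0t)·(I + t·N + (t^2/2)·N^2), where N is the 3×3 nilpotent shift.

After assembling e^{tJ} and conjugating by P, we get:

e^{tM} =
  [1, -3*t, -t]
  [-t, 3*t^2/2 + 1, t^2/2]
  [3*t, -9*t^2/2, 1 - 3*t^2/2]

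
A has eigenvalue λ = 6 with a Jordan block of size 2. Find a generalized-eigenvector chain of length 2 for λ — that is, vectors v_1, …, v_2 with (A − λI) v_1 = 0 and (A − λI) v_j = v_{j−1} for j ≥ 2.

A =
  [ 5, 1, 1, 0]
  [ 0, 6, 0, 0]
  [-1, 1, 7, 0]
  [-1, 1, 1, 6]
A Jordan chain for λ = 6 of length 2:
v_1 = (-1, 0, -1, -1)ᵀ
v_2 = (1, 0, 0, 0)ᵀ

Let N = A − (6)·I. We want v_2 with N^2 v_2 = 0 but N^1 v_2 ≠ 0; then v_{j-1} := N · v_j for j = 2, …, 2.

Pick v_2 = (1, 0, 0, 0)ᵀ.
Then v_1 = N · v_2 = (-1, 0, -1, -1)ᵀ.

Sanity check: (A − (6)·I) v_1 = (0, 0, 0, 0)ᵀ = 0. ✓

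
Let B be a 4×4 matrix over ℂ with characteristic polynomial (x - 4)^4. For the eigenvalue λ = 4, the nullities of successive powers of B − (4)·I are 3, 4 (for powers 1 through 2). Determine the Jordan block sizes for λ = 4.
Block sizes for λ = 4: [2, 1, 1]

From the dimensions of kernels of powers, the number of Jordan blocks of size at least j is d_j − d_{j−1} where d_j = dim ker(N^j) (with d_0 = 0). Computing the differences gives [3, 1].
The number of blocks of size exactly k is (#blocks of size ≥ k) − (#blocks of size ≥ k + 1), so the partition is: 2 block(s) of size 1, 1 block(s) of size 2.
In nonincreasing order the block sizes are [2, 1, 1].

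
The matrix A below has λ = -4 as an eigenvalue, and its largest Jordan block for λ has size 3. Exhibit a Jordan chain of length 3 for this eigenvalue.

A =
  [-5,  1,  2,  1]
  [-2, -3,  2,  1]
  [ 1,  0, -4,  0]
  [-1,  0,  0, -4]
A Jordan chain for λ = -4 of length 3:
v_1 = (0, 1, -1, 1)ᵀ
v_2 = (-1, -2, 1, -1)ᵀ
v_3 = (1, 0, 0, 0)ᵀ

Let N = A − (-4)·I. We want v_3 with N^3 v_3 = 0 but N^2 v_3 ≠ 0; then v_{j-1} := N · v_j for j = 3, …, 2.

Pick v_3 = (1, 0, 0, 0)ᵀ.
Then v_2 = N · v_3 = (-1, -2, 1, -1)ᵀ.
Then v_1 = N · v_2 = (0, 1, -1, 1)ᵀ.

Sanity check: (A − (-4)·I) v_1 = (0, 0, 0, 0)ᵀ = 0. ✓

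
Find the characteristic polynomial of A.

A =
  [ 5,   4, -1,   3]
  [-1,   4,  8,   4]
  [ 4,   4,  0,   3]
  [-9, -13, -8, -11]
x^4 + 2*x^3 - 2*x - 1

Expanding det(x·I − A) (e.g. by cofactor expansion or by noting that A is similar to its Jordan form J, which has the same characteristic polynomial as A) gives
  χ_A(x) = x^4 + 2*x^3 - 2*x - 1
which factors as (x - 1)*(x + 1)^3. The eigenvalues (with algebraic multiplicities) are λ = -1 with multiplicity 3, λ = 1 with multiplicity 1.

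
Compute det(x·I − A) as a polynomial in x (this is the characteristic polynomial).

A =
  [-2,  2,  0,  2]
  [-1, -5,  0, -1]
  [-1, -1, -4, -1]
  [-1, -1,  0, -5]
x^4 + 16*x^3 + 96*x^2 + 256*x + 256

Expanding det(x·I − A) (e.g. by cofactor expansion or by noting that A is similar to its Jordan form J, which has the same characteristic polynomial as A) gives
  χ_A(x) = x^4 + 16*x^3 + 96*x^2 + 256*x + 256
which factors as (x + 4)^4. The eigenvalues (with algebraic multiplicities) are λ = -4 with multiplicity 4.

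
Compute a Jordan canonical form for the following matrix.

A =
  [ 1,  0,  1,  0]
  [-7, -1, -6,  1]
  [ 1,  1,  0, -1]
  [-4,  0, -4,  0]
J_3(0) ⊕ J_1(0)

The characteristic polynomial is
  det(x·I − A) = x^4

Eigenvalues and multiplicities (the geometric multiplicity of λ is n − rank(A − λI), which equals the number of Jordan blocks for λ):
  λ = 0: algebraic multiplicity = 4, geometric multiplicity = 2

Determining the block sizes for each eigenvalue:
  λ = 0: with am = 4 and gm = 2, the partition is not yet determined (e.g. several partitions of 4 into 2 parts exist). Let N = A − (0)·I. Computing rank(N^1) = 2, rank(N^2) = 1, rank(N^3) = 0; the number of blocks of size ≥ j is rank(N^{j−1}) − rank(N^j), giving [2, 1, 1]. So we have 1 block(s) of size 3, 1 block(s) of size 1 → block sizes [3, 1]

Assembling the blocks gives a Jordan form
J =
  [0, 1, 0, 0]
  [0, 0, 1, 0]
  [0, 0, 0, 0]
  [0, 0, 0, 0]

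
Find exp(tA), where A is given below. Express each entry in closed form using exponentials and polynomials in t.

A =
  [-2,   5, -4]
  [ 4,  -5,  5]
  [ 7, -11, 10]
e^{tA} =
  [t^2*exp(t)/2 - 3*t*exp(t) + exp(t), -t^2*exp(t)/2 + 5*t*exp(t), t^2*exp(t)/2 - 4*t*exp(t)]
  [-t^2*exp(t)/2 + 4*t*exp(t), t^2*exp(t)/2 - 6*t*exp(t) + exp(t), -t^2*exp(t)/2 + 5*t*exp(t)]
  [-t^2*exp(t) + 7*t*exp(t), t^2*exp(t) - 11*t*exp(t), -t^2*exp(t) + 9*t*exp(t) + exp(t)]

Strategy: write A = P · J · P⁻¹ where J is a Jordan canonical form, so e^{tA} = P · e^{tJ} · P⁻¹, and e^{tJ} can be computed block-by-block.

A has Jordan form
J =
  [1, 1, 0]
  [0, 1, 1]
  [0, 0, 1]
(up to reordering of blocks).

Per-block formulas:
  For a 3×3 Jordan block J_3(1): exp(t · J_3(1)) = e^(1t)·(I + t·N + (t^2/2)·N^2), where N is the 3×3 nilpotent shift.

After assembling e^{tJ} and conjugating by P, we get:

e^{tA} =
  [t^2*exp(t)/2 - 3*t*exp(t) + exp(t), -t^2*exp(t)/2 + 5*t*exp(t), t^2*exp(t)/2 - 4*t*exp(t)]
  [-t^2*exp(t)/2 + 4*t*exp(t), t^2*exp(t)/2 - 6*t*exp(t) + exp(t), -t^2*exp(t)/2 + 5*t*exp(t)]
  [-t^2*exp(t) + 7*t*exp(t), t^2*exp(t) - 11*t*exp(t), -t^2*exp(t) + 9*t*exp(t) + exp(t)]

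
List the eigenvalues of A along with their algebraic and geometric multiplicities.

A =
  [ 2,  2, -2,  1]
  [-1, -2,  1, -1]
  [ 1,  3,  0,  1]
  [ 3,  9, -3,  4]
λ = 1: alg = 4, geom = 2

Step 1 — factor the characteristic polynomial to read off the algebraic multiplicities:
  χ_A(x) = (x - 1)^4

Step 2 — compute geometric multiplicities via the rank-nullity identity g(λ) = n − rank(A − λI):
  rank(A − (1)·I) = 2, so dim ker(A − (1)·I) = n − 2 = 2

Summary:
  λ = 1: algebraic multiplicity = 4, geometric multiplicity = 2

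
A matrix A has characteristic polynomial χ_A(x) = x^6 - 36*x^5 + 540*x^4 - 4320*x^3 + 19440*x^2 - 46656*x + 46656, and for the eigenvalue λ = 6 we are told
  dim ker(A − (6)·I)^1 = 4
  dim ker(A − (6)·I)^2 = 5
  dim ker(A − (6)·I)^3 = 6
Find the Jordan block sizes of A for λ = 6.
Block sizes for λ = 6: [3, 1, 1, 1]

From the dimensions of kernels of powers, the number of Jordan blocks of size at least j is d_j − d_{j−1} where d_j = dim ker(N^j) (with d_0 = 0). Computing the differences gives [4, 1, 1].
The number of blocks of size exactly k is (#blocks of size ≥ k) − (#blocks of size ≥ k + 1), so the partition is: 3 block(s) of size 1, 1 block(s) of size 3.
In nonincreasing order the block sizes are [3, 1, 1, 1].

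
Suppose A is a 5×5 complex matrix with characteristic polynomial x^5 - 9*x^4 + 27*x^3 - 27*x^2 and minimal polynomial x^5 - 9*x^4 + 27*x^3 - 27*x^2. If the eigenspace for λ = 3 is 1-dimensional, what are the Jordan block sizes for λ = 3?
Block sizes for λ = 3: [3]

Step 1 — from the characteristic polynomial, algebraic multiplicity of λ = 3 is 3. From dim ker(A − (3)·I) = 1, there are exactly 1 Jordan blocks for λ = 3.
Step 2 — from the minimal polynomial, the factor (x − 3)^3 tells us the largest block for λ = 3 has size 3.
Step 3 — with total size 3, 1 blocks, and largest block 3, the block sizes (in nonincreasing order) are [3].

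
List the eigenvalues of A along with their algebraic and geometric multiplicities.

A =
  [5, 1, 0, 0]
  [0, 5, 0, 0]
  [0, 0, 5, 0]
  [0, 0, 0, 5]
λ = 5: alg = 4, geom = 3

Step 1 — factor the characteristic polynomial to read off the algebraic multiplicities:
  χ_A(x) = (x - 5)^4

Step 2 — compute geometric multiplicities via the rank-nullity identity g(λ) = n − rank(A − λI):
  rank(A − (5)·I) = 1, so dim ker(A − (5)·I) = n − 1 = 3

Summary:
  λ = 5: algebraic multiplicity = 4, geometric multiplicity = 3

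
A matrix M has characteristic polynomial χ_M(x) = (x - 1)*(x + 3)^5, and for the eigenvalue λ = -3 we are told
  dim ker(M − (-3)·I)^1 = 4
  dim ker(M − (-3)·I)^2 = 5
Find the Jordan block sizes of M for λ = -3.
Block sizes for λ = -3: [2, 1, 1, 1]

From the dimensions of kernels of powers, the number of Jordan blocks of size at least j is d_j − d_{j−1} where d_j = dim ker(N^j) (with d_0 = 0). Computing the differences gives [4, 1].
The number of blocks of size exactly k is (#blocks of size ≥ k) − (#blocks of size ≥ k + 1), so the partition is: 3 block(s) of size 1, 1 block(s) of size 2.
In nonincreasing order the block sizes are [2, 1, 1, 1].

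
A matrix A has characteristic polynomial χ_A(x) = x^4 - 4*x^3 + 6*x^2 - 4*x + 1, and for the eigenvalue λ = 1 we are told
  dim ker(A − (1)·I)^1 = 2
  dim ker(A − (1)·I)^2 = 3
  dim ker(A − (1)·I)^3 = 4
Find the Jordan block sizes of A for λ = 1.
Block sizes for λ = 1: [3, 1]

From the dimensions of kernels of powers, the number of Jordan blocks of size at least j is d_j − d_{j−1} where d_j = dim ker(N^j) (with d_0 = 0). Computing the differences gives [2, 1, 1].
The number of blocks of size exactly k is (#blocks of size ≥ k) − (#blocks of size ≥ k + 1), so the partition is: 1 block(s) of size 1, 1 block(s) of size 3.
In nonincreasing order the block sizes are [3, 1].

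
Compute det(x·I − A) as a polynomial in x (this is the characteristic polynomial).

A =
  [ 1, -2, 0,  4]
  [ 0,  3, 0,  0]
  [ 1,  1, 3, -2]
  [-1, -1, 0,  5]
x^4 - 12*x^3 + 54*x^2 - 108*x + 81

Expanding det(x·I − A) (e.g. by cofactor expansion or by noting that A is similar to its Jordan form J, which has the same characteristic polynomial as A) gives
  χ_A(x) = x^4 - 12*x^3 + 54*x^2 - 108*x + 81
which factors as (x - 3)^4. The eigenvalues (with algebraic multiplicities) are λ = 3 with multiplicity 4.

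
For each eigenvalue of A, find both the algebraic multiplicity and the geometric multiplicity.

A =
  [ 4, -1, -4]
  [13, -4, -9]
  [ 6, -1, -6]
λ = -2: alg = 3, geom = 1

Step 1 — factor the characteristic polynomial to read off the algebraic multiplicities:
  χ_A(x) = (x + 2)^3

Step 2 — compute geometric multiplicities via the rank-nullity identity g(λ) = n − rank(A − λI):
  rank(A − (-2)·I) = 2, so dim ker(A − (-2)·I) = n − 2 = 1

Summary:
  λ = -2: algebraic multiplicity = 3, geometric multiplicity = 1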